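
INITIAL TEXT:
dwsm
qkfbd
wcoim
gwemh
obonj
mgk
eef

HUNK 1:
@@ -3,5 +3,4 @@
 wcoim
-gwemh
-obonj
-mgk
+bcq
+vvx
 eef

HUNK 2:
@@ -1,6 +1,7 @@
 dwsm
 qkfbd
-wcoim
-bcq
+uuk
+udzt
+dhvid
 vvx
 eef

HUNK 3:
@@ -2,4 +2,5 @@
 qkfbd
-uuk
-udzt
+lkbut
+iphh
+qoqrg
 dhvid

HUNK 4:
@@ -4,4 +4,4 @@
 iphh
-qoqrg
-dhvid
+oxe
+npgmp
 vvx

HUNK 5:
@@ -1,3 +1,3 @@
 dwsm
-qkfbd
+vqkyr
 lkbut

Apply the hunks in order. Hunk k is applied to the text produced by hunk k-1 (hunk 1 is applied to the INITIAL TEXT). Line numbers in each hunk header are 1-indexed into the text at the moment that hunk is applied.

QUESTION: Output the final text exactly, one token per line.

Hunk 1: at line 3 remove [gwemh,obonj,mgk] add [bcq,vvx] -> 6 lines: dwsm qkfbd wcoim bcq vvx eef
Hunk 2: at line 1 remove [wcoim,bcq] add [uuk,udzt,dhvid] -> 7 lines: dwsm qkfbd uuk udzt dhvid vvx eef
Hunk 3: at line 2 remove [uuk,udzt] add [lkbut,iphh,qoqrg] -> 8 lines: dwsm qkfbd lkbut iphh qoqrg dhvid vvx eef
Hunk 4: at line 4 remove [qoqrg,dhvid] add [oxe,npgmp] -> 8 lines: dwsm qkfbd lkbut iphh oxe npgmp vvx eef
Hunk 5: at line 1 remove [qkfbd] add [vqkyr] -> 8 lines: dwsm vqkyr lkbut iphh oxe npgmp vvx eef

Answer: dwsm
vqkyr
lkbut
iphh
oxe
npgmp
vvx
eef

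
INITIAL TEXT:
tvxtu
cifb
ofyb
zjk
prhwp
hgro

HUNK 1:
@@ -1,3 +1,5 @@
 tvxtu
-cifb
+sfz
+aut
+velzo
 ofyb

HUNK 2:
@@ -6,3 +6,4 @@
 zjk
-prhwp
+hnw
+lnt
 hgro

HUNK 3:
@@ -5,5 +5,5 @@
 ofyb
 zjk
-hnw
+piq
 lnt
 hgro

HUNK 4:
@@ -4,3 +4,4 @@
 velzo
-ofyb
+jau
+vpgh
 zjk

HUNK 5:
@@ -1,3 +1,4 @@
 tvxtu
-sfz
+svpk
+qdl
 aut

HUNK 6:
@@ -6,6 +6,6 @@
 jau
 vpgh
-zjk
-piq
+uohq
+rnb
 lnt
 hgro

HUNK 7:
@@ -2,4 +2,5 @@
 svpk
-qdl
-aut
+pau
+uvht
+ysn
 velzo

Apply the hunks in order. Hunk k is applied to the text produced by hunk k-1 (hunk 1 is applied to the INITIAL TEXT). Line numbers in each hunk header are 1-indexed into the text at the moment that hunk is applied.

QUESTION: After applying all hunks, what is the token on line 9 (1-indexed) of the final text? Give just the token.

Answer: uohq

Derivation:
Hunk 1: at line 1 remove [cifb] add [sfz,aut,velzo] -> 8 lines: tvxtu sfz aut velzo ofyb zjk prhwp hgro
Hunk 2: at line 6 remove [prhwp] add [hnw,lnt] -> 9 lines: tvxtu sfz aut velzo ofyb zjk hnw lnt hgro
Hunk 3: at line 5 remove [hnw] add [piq] -> 9 lines: tvxtu sfz aut velzo ofyb zjk piq lnt hgro
Hunk 4: at line 4 remove [ofyb] add [jau,vpgh] -> 10 lines: tvxtu sfz aut velzo jau vpgh zjk piq lnt hgro
Hunk 5: at line 1 remove [sfz] add [svpk,qdl] -> 11 lines: tvxtu svpk qdl aut velzo jau vpgh zjk piq lnt hgro
Hunk 6: at line 6 remove [zjk,piq] add [uohq,rnb] -> 11 lines: tvxtu svpk qdl aut velzo jau vpgh uohq rnb lnt hgro
Hunk 7: at line 2 remove [qdl,aut] add [pau,uvht,ysn] -> 12 lines: tvxtu svpk pau uvht ysn velzo jau vpgh uohq rnb lnt hgro
Final line 9: uohq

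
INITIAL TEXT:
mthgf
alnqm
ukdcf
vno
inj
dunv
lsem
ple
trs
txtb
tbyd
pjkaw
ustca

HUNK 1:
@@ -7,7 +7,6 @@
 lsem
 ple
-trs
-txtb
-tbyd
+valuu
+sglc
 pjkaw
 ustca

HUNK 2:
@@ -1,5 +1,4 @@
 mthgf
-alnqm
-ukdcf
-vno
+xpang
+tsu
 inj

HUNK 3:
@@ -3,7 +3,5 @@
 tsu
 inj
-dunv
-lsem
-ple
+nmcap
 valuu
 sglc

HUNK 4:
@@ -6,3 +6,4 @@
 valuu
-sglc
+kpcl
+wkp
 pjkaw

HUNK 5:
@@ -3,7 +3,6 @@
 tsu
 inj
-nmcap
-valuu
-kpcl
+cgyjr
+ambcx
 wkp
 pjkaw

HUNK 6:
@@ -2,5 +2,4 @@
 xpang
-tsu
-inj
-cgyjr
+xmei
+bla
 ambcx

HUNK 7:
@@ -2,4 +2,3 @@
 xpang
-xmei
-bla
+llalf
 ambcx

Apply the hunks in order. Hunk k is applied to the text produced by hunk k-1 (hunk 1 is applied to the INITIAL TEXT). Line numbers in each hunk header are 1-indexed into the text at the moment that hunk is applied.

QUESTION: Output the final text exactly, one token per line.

Answer: mthgf
xpang
llalf
ambcx
wkp
pjkaw
ustca

Derivation:
Hunk 1: at line 7 remove [trs,txtb,tbyd] add [valuu,sglc] -> 12 lines: mthgf alnqm ukdcf vno inj dunv lsem ple valuu sglc pjkaw ustca
Hunk 2: at line 1 remove [alnqm,ukdcf,vno] add [xpang,tsu] -> 11 lines: mthgf xpang tsu inj dunv lsem ple valuu sglc pjkaw ustca
Hunk 3: at line 3 remove [dunv,lsem,ple] add [nmcap] -> 9 lines: mthgf xpang tsu inj nmcap valuu sglc pjkaw ustca
Hunk 4: at line 6 remove [sglc] add [kpcl,wkp] -> 10 lines: mthgf xpang tsu inj nmcap valuu kpcl wkp pjkaw ustca
Hunk 5: at line 3 remove [nmcap,valuu,kpcl] add [cgyjr,ambcx] -> 9 lines: mthgf xpang tsu inj cgyjr ambcx wkp pjkaw ustca
Hunk 6: at line 2 remove [tsu,inj,cgyjr] add [xmei,bla] -> 8 lines: mthgf xpang xmei bla ambcx wkp pjkaw ustca
Hunk 7: at line 2 remove [xmei,bla] add [llalf] -> 7 lines: mthgf xpang llalf ambcx wkp pjkaw ustca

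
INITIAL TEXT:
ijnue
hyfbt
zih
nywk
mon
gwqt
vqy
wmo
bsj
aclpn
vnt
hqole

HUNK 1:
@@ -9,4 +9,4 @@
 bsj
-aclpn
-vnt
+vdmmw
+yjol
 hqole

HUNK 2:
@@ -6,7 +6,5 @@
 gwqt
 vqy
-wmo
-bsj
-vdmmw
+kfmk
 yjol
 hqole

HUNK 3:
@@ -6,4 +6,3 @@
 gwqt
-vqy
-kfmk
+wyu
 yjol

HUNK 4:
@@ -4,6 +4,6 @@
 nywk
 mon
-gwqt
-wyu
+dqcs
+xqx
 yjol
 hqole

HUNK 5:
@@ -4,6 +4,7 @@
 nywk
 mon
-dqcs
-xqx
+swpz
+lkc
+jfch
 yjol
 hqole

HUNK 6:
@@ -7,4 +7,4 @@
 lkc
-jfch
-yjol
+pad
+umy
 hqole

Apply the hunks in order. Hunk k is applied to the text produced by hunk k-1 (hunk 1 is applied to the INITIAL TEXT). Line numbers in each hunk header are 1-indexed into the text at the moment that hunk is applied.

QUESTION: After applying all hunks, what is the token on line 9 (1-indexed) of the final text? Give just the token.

Answer: umy

Derivation:
Hunk 1: at line 9 remove [aclpn,vnt] add [vdmmw,yjol] -> 12 lines: ijnue hyfbt zih nywk mon gwqt vqy wmo bsj vdmmw yjol hqole
Hunk 2: at line 6 remove [wmo,bsj,vdmmw] add [kfmk] -> 10 lines: ijnue hyfbt zih nywk mon gwqt vqy kfmk yjol hqole
Hunk 3: at line 6 remove [vqy,kfmk] add [wyu] -> 9 lines: ijnue hyfbt zih nywk mon gwqt wyu yjol hqole
Hunk 4: at line 4 remove [gwqt,wyu] add [dqcs,xqx] -> 9 lines: ijnue hyfbt zih nywk mon dqcs xqx yjol hqole
Hunk 5: at line 4 remove [dqcs,xqx] add [swpz,lkc,jfch] -> 10 lines: ijnue hyfbt zih nywk mon swpz lkc jfch yjol hqole
Hunk 6: at line 7 remove [jfch,yjol] add [pad,umy] -> 10 lines: ijnue hyfbt zih nywk mon swpz lkc pad umy hqole
Final line 9: umy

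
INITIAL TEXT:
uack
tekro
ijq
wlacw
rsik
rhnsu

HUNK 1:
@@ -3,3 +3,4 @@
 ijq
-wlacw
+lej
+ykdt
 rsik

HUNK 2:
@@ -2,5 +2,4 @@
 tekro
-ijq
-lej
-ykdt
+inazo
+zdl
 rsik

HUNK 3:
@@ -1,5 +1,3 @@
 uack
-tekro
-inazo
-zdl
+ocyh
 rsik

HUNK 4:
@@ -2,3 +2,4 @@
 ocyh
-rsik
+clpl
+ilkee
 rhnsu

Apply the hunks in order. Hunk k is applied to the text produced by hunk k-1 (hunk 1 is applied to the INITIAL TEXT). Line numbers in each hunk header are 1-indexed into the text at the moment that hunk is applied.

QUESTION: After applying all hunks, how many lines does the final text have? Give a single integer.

Hunk 1: at line 3 remove [wlacw] add [lej,ykdt] -> 7 lines: uack tekro ijq lej ykdt rsik rhnsu
Hunk 2: at line 2 remove [ijq,lej,ykdt] add [inazo,zdl] -> 6 lines: uack tekro inazo zdl rsik rhnsu
Hunk 3: at line 1 remove [tekro,inazo,zdl] add [ocyh] -> 4 lines: uack ocyh rsik rhnsu
Hunk 4: at line 2 remove [rsik] add [clpl,ilkee] -> 5 lines: uack ocyh clpl ilkee rhnsu
Final line count: 5

Answer: 5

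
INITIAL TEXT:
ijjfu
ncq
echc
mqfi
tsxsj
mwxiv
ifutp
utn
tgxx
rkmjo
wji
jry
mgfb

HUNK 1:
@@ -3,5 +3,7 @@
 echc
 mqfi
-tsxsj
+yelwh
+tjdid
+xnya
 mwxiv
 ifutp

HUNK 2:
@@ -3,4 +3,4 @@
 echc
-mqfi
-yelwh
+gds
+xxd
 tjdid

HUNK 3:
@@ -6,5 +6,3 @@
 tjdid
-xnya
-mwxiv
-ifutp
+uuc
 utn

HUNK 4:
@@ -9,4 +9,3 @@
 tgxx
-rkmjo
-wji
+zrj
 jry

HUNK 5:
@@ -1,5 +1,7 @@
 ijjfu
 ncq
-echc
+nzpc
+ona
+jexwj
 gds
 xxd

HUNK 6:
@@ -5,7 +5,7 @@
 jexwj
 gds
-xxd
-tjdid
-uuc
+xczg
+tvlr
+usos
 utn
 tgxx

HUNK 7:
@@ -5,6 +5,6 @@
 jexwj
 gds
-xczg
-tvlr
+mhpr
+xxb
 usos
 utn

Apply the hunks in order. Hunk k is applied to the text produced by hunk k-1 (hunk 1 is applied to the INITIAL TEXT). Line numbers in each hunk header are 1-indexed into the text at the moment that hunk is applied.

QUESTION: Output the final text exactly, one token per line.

Hunk 1: at line 3 remove [tsxsj] add [yelwh,tjdid,xnya] -> 15 lines: ijjfu ncq echc mqfi yelwh tjdid xnya mwxiv ifutp utn tgxx rkmjo wji jry mgfb
Hunk 2: at line 3 remove [mqfi,yelwh] add [gds,xxd] -> 15 lines: ijjfu ncq echc gds xxd tjdid xnya mwxiv ifutp utn tgxx rkmjo wji jry mgfb
Hunk 3: at line 6 remove [xnya,mwxiv,ifutp] add [uuc] -> 13 lines: ijjfu ncq echc gds xxd tjdid uuc utn tgxx rkmjo wji jry mgfb
Hunk 4: at line 9 remove [rkmjo,wji] add [zrj] -> 12 lines: ijjfu ncq echc gds xxd tjdid uuc utn tgxx zrj jry mgfb
Hunk 5: at line 1 remove [echc] add [nzpc,ona,jexwj] -> 14 lines: ijjfu ncq nzpc ona jexwj gds xxd tjdid uuc utn tgxx zrj jry mgfb
Hunk 6: at line 5 remove [xxd,tjdid,uuc] add [xczg,tvlr,usos] -> 14 lines: ijjfu ncq nzpc ona jexwj gds xczg tvlr usos utn tgxx zrj jry mgfb
Hunk 7: at line 5 remove [xczg,tvlr] add [mhpr,xxb] -> 14 lines: ijjfu ncq nzpc ona jexwj gds mhpr xxb usos utn tgxx zrj jry mgfb

Answer: ijjfu
ncq
nzpc
ona
jexwj
gds
mhpr
xxb
usos
utn
tgxx
zrj
jry
mgfb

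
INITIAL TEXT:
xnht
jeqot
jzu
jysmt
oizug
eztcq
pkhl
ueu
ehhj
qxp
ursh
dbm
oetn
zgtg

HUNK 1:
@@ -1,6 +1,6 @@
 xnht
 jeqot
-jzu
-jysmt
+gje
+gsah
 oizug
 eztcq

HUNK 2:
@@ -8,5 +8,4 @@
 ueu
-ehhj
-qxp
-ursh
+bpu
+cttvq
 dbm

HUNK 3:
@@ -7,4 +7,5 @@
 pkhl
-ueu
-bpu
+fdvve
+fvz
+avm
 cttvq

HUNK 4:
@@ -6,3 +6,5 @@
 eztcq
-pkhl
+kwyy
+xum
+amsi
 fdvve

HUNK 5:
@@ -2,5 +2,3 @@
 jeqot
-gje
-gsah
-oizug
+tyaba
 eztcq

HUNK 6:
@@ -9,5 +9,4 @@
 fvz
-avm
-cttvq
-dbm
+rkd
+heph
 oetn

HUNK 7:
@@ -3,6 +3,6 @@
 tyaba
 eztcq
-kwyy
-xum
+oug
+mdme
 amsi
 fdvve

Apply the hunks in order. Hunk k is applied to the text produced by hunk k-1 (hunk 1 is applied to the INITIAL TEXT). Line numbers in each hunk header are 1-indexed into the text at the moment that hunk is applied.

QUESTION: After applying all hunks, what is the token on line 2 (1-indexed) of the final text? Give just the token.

Hunk 1: at line 1 remove [jzu,jysmt] add [gje,gsah] -> 14 lines: xnht jeqot gje gsah oizug eztcq pkhl ueu ehhj qxp ursh dbm oetn zgtg
Hunk 2: at line 8 remove [ehhj,qxp,ursh] add [bpu,cttvq] -> 13 lines: xnht jeqot gje gsah oizug eztcq pkhl ueu bpu cttvq dbm oetn zgtg
Hunk 3: at line 7 remove [ueu,bpu] add [fdvve,fvz,avm] -> 14 lines: xnht jeqot gje gsah oizug eztcq pkhl fdvve fvz avm cttvq dbm oetn zgtg
Hunk 4: at line 6 remove [pkhl] add [kwyy,xum,amsi] -> 16 lines: xnht jeqot gje gsah oizug eztcq kwyy xum amsi fdvve fvz avm cttvq dbm oetn zgtg
Hunk 5: at line 2 remove [gje,gsah,oizug] add [tyaba] -> 14 lines: xnht jeqot tyaba eztcq kwyy xum amsi fdvve fvz avm cttvq dbm oetn zgtg
Hunk 6: at line 9 remove [avm,cttvq,dbm] add [rkd,heph] -> 13 lines: xnht jeqot tyaba eztcq kwyy xum amsi fdvve fvz rkd heph oetn zgtg
Hunk 7: at line 3 remove [kwyy,xum] add [oug,mdme] -> 13 lines: xnht jeqot tyaba eztcq oug mdme amsi fdvve fvz rkd heph oetn zgtg
Final line 2: jeqot

Answer: jeqot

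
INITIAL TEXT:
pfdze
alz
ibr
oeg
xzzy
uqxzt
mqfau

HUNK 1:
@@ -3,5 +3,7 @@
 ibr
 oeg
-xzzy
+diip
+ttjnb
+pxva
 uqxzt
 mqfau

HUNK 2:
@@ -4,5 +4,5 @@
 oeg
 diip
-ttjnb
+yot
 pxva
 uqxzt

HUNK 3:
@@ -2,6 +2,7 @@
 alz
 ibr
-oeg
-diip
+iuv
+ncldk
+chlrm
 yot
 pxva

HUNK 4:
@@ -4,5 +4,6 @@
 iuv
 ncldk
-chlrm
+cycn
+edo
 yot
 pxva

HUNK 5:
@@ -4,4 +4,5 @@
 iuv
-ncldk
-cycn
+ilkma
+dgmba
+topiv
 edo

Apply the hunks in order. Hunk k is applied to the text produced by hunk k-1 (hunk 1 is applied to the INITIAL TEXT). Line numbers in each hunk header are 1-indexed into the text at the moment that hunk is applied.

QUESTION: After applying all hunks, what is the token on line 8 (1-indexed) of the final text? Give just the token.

Hunk 1: at line 3 remove [xzzy] add [diip,ttjnb,pxva] -> 9 lines: pfdze alz ibr oeg diip ttjnb pxva uqxzt mqfau
Hunk 2: at line 4 remove [ttjnb] add [yot] -> 9 lines: pfdze alz ibr oeg diip yot pxva uqxzt mqfau
Hunk 3: at line 2 remove [oeg,diip] add [iuv,ncldk,chlrm] -> 10 lines: pfdze alz ibr iuv ncldk chlrm yot pxva uqxzt mqfau
Hunk 4: at line 4 remove [chlrm] add [cycn,edo] -> 11 lines: pfdze alz ibr iuv ncldk cycn edo yot pxva uqxzt mqfau
Hunk 5: at line 4 remove [ncldk,cycn] add [ilkma,dgmba,topiv] -> 12 lines: pfdze alz ibr iuv ilkma dgmba topiv edo yot pxva uqxzt mqfau
Final line 8: edo

Answer: edo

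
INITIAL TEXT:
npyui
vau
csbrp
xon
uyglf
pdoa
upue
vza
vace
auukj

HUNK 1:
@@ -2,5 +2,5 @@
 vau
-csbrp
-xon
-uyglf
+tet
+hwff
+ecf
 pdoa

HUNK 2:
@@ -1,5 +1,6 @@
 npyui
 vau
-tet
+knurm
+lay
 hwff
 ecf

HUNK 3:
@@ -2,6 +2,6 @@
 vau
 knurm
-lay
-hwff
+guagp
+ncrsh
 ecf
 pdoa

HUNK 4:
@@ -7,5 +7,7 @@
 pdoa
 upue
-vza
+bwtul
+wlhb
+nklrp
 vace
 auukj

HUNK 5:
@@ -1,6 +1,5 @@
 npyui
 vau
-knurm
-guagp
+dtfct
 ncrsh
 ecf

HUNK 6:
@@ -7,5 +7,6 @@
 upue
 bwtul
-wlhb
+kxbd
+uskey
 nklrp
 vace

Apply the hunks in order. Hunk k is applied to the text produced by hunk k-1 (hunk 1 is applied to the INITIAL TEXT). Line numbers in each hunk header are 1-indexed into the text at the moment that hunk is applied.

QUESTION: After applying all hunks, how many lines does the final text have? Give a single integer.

Hunk 1: at line 2 remove [csbrp,xon,uyglf] add [tet,hwff,ecf] -> 10 lines: npyui vau tet hwff ecf pdoa upue vza vace auukj
Hunk 2: at line 1 remove [tet] add [knurm,lay] -> 11 lines: npyui vau knurm lay hwff ecf pdoa upue vza vace auukj
Hunk 3: at line 2 remove [lay,hwff] add [guagp,ncrsh] -> 11 lines: npyui vau knurm guagp ncrsh ecf pdoa upue vza vace auukj
Hunk 4: at line 7 remove [vza] add [bwtul,wlhb,nklrp] -> 13 lines: npyui vau knurm guagp ncrsh ecf pdoa upue bwtul wlhb nklrp vace auukj
Hunk 5: at line 1 remove [knurm,guagp] add [dtfct] -> 12 lines: npyui vau dtfct ncrsh ecf pdoa upue bwtul wlhb nklrp vace auukj
Hunk 6: at line 7 remove [wlhb] add [kxbd,uskey] -> 13 lines: npyui vau dtfct ncrsh ecf pdoa upue bwtul kxbd uskey nklrp vace auukj
Final line count: 13

Answer: 13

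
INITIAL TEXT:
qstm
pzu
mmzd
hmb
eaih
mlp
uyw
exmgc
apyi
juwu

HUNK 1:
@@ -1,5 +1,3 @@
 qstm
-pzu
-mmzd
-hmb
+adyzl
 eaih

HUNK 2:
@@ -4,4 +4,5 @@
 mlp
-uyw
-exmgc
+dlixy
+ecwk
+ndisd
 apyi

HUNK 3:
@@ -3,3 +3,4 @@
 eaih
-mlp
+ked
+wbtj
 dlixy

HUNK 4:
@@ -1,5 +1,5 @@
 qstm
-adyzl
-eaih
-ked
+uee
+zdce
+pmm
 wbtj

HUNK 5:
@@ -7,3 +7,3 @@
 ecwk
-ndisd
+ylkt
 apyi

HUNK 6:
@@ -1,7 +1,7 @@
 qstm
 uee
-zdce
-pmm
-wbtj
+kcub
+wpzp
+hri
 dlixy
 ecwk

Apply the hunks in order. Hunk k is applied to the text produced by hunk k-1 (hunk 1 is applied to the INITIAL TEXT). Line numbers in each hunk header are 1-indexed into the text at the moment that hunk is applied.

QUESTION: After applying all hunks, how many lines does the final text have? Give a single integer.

Answer: 10

Derivation:
Hunk 1: at line 1 remove [pzu,mmzd,hmb] add [adyzl] -> 8 lines: qstm adyzl eaih mlp uyw exmgc apyi juwu
Hunk 2: at line 4 remove [uyw,exmgc] add [dlixy,ecwk,ndisd] -> 9 lines: qstm adyzl eaih mlp dlixy ecwk ndisd apyi juwu
Hunk 3: at line 3 remove [mlp] add [ked,wbtj] -> 10 lines: qstm adyzl eaih ked wbtj dlixy ecwk ndisd apyi juwu
Hunk 4: at line 1 remove [adyzl,eaih,ked] add [uee,zdce,pmm] -> 10 lines: qstm uee zdce pmm wbtj dlixy ecwk ndisd apyi juwu
Hunk 5: at line 7 remove [ndisd] add [ylkt] -> 10 lines: qstm uee zdce pmm wbtj dlixy ecwk ylkt apyi juwu
Hunk 6: at line 1 remove [zdce,pmm,wbtj] add [kcub,wpzp,hri] -> 10 lines: qstm uee kcub wpzp hri dlixy ecwk ylkt apyi juwu
Final line count: 10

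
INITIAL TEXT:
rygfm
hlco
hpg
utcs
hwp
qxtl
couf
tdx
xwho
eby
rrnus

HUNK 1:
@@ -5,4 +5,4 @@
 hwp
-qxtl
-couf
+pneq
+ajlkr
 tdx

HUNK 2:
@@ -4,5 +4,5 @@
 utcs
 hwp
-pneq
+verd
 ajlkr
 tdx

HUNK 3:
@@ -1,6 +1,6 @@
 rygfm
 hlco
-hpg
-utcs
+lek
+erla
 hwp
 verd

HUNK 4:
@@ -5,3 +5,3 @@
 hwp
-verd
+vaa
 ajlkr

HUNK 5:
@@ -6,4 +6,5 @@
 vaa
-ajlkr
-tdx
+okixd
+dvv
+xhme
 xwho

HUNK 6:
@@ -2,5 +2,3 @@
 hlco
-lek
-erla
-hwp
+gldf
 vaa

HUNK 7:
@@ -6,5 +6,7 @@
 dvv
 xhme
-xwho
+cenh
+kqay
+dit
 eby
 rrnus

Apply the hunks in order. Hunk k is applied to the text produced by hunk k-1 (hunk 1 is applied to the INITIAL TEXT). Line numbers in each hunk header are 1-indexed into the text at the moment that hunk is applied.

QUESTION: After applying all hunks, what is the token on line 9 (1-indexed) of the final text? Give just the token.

Answer: kqay

Derivation:
Hunk 1: at line 5 remove [qxtl,couf] add [pneq,ajlkr] -> 11 lines: rygfm hlco hpg utcs hwp pneq ajlkr tdx xwho eby rrnus
Hunk 2: at line 4 remove [pneq] add [verd] -> 11 lines: rygfm hlco hpg utcs hwp verd ajlkr tdx xwho eby rrnus
Hunk 3: at line 1 remove [hpg,utcs] add [lek,erla] -> 11 lines: rygfm hlco lek erla hwp verd ajlkr tdx xwho eby rrnus
Hunk 4: at line 5 remove [verd] add [vaa] -> 11 lines: rygfm hlco lek erla hwp vaa ajlkr tdx xwho eby rrnus
Hunk 5: at line 6 remove [ajlkr,tdx] add [okixd,dvv,xhme] -> 12 lines: rygfm hlco lek erla hwp vaa okixd dvv xhme xwho eby rrnus
Hunk 6: at line 2 remove [lek,erla,hwp] add [gldf] -> 10 lines: rygfm hlco gldf vaa okixd dvv xhme xwho eby rrnus
Hunk 7: at line 6 remove [xwho] add [cenh,kqay,dit] -> 12 lines: rygfm hlco gldf vaa okixd dvv xhme cenh kqay dit eby rrnus
Final line 9: kqay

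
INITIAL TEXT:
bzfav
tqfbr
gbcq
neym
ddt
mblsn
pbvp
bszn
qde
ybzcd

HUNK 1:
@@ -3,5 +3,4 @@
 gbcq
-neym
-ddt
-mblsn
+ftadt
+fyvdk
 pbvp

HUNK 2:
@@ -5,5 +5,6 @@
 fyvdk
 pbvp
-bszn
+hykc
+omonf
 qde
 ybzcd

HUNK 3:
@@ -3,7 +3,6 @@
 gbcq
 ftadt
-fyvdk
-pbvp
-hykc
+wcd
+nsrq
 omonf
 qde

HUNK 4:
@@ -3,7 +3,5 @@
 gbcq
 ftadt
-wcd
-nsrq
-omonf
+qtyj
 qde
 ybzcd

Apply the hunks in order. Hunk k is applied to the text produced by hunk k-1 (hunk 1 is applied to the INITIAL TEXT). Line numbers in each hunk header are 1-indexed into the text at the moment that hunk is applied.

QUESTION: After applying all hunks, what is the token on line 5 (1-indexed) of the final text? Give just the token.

Answer: qtyj

Derivation:
Hunk 1: at line 3 remove [neym,ddt,mblsn] add [ftadt,fyvdk] -> 9 lines: bzfav tqfbr gbcq ftadt fyvdk pbvp bszn qde ybzcd
Hunk 2: at line 5 remove [bszn] add [hykc,omonf] -> 10 lines: bzfav tqfbr gbcq ftadt fyvdk pbvp hykc omonf qde ybzcd
Hunk 3: at line 3 remove [fyvdk,pbvp,hykc] add [wcd,nsrq] -> 9 lines: bzfav tqfbr gbcq ftadt wcd nsrq omonf qde ybzcd
Hunk 4: at line 3 remove [wcd,nsrq,omonf] add [qtyj] -> 7 lines: bzfav tqfbr gbcq ftadt qtyj qde ybzcd
Final line 5: qtyj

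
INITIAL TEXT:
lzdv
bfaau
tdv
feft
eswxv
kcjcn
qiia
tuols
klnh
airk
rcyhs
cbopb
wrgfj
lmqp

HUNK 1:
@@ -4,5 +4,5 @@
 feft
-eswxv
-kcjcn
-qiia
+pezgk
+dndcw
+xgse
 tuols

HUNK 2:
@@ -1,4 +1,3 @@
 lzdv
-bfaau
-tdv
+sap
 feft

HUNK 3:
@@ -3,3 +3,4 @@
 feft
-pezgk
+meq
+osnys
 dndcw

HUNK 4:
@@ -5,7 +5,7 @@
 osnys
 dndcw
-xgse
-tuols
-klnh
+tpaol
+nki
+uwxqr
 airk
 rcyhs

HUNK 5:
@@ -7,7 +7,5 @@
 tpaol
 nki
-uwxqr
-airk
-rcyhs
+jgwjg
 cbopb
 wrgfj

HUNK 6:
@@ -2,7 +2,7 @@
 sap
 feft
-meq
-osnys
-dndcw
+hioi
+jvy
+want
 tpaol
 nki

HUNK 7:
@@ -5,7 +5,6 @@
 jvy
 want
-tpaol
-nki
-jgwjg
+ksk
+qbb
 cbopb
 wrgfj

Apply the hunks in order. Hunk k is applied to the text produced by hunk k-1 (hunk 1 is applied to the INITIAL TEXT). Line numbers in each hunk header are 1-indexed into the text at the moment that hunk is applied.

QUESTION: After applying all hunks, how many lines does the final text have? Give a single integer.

Hunk 1: at line 4 remove [eswxv,kcjcn,qiia] add [pezgk,dndcw,xgse] -> 14 lines: lzdv bfaau tdv feft pezgk dndcw xgse tuols klnh airk rcyhs cbopb wrgfj lmqp
Hunk 2: at line 1 remove [bfaau,tdv] add [sap] -> 13 lines: lzdv sap feft pezgk dndcw xgse tuols klnh airk rcyhs cbopb wrgfj lmqp
Hunk 3: at line 3 remove [pezgk] add [meq,osnys] -> 14 lines: lzdv sap feft meq osnys dndcw xgse tuols klnh airk rcyhs cbopb wrgfj lmqp
Hunk 4: at line 5 remove [xgse,tuols,klnh] add [tpaol,nki,uwxqr] -> 14 lines: lzdv sap feft meq osnys dndcw tpaol nki uwxqr airk rcyhs cbopb wrgfj lmqp
Hunk 5: at line 7 remove [uwxqr,airk,rcyhs] add [jgwjg] -> 12 lines: lzdv sap feft meq osnys dndcw tpaol nki jgwjg cbopb wrgfj lmqp
Hunk 6: at line 2 remove [meq,osnys,dndcw] add [hioi,jvy,want] -> 12 lines: lzdv sap feft hioi jvy want tpaol nki jgwjg cbopb wrgfj lmqp
Hunk 7: at line 5 remove [tpaol,nki,jgwjg] add [ksk,qbb] -> 11 lines: lzdv sap feft hioi jvy want ksk qbb cbopb wrgfj lmqp
Final line count: 11

Answer: 11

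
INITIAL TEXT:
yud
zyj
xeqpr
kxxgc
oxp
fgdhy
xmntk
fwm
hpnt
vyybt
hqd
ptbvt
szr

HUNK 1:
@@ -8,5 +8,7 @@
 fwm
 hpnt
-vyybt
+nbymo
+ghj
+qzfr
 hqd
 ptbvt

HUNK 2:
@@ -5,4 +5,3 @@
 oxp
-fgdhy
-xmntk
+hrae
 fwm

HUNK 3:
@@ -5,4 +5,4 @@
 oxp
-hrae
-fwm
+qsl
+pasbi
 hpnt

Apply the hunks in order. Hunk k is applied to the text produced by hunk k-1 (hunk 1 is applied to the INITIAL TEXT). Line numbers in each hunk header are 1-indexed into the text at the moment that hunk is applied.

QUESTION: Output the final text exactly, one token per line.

Answer: yud
zyj
xeqpr
kxxgc
oxp
qsl
pasbi
hpnt
nbymo
ghj
qzfr
hqd
ptbvt
szr

Derivation:
Hunk 1: at line 8 remove [vyybt] add [nbymo,ghj,qzfr] -> 15 lines: yud zyj xeqpr kxxgc oxp fgdhy xmntk fwm hpnt nbymo ghj qzfr hqd ptbvt szr
Hunk 2: at line 5 remove [fgdhy,xmntk] add [hrae] -> 14 lines: yud zyj xeqpr kxxgc oxp hrae fwm hpnt nbymo ghj qzfr hqd ptbvt szr
Hunk 3: at line 5 remove [hrae,fwm] add [qsl,pasbi] -> 14 lines: yud zyj xeqpr kxxgc oxp qsl pasbi hpnt nbymo ghj qzfr hqd ptbvt szr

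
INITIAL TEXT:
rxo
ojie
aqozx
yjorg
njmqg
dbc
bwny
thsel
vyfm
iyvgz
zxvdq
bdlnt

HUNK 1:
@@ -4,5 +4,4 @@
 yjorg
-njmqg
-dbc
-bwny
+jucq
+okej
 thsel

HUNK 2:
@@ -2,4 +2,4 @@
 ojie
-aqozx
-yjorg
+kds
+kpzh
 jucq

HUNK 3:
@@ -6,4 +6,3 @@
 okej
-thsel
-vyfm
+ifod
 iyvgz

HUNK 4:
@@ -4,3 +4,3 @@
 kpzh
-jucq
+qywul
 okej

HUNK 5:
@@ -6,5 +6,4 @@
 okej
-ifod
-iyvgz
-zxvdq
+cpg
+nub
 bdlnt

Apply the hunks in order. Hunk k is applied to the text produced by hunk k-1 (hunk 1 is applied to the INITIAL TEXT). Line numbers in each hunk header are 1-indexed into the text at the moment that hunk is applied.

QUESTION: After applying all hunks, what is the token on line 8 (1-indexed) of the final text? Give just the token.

Answer: nub

Derivation:
Hunk 1: at line 4 remove [njmqg,dbc,bwny] add [jucq,okej] -> 11 lines: rxo ojie aqozx yjorg jucq okej thsel vyfm iyvgz zxvdq bdlnt
Hunk 2: at line 2 remove [aqozx,yjorg] add [kds,kpzh] -> 11 lines: rxo ojie kds kpzh jucq okej thsel vyfm iyvgz zxvdq bdlnt
Hunk 3: at line 6 remove [thsel,vyfm] add [ifod] -> 10 lines: rxo ojie kds kpzh jucq okej ifod iyvgz zxvdq bdlnt
Hunk 4: at line 4 remove [jucq] add [qywul] -> 10 lines: rxo ojie kds kpzh qywul okej ifod iyvgz zxvdq bdlnt
Hunk 5: at line 6 remove [ifod,iyvgz,zxvdq] add [cpg,nub] -> 9 lines: rxo ojie kds kpzh qywul okej cpg nub bdlnt
Final line 8: nub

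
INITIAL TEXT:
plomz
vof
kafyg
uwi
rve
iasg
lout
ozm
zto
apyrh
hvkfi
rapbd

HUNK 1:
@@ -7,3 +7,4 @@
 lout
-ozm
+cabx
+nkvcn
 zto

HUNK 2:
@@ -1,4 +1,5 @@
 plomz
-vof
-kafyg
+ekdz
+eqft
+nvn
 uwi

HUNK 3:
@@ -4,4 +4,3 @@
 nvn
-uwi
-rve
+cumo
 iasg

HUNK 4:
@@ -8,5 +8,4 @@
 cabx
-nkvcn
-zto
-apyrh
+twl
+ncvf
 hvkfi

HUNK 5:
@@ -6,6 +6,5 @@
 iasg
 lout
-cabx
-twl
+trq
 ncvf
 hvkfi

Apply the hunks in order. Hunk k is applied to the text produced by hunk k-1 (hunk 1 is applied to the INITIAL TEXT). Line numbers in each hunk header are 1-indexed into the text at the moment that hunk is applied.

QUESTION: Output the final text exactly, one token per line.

Answer: plomz
ekdz
eqft
nvn
cumo
iasg
lout
trq
ncvf
hvkfi
rapbd

Derivation:
Hunk 1: at line 7 remove [ozm] add [cabx,nkvcn] -> 13 lines: plomz vof kafyg uwi rve iasg lout cabx nkvcn zto apyrh hvkfi rapbd
Hunk 2: at line 1 remove [vof,kafyg] add [ekdz,eqft,nvn] -> 14 lines: plomz ekdz eqft nvn uwi rve iasg lout cabx nkvcn zto apyrh hvkfi rapbd
Hunk 3: at line 4 remove [uwi,rve] add [cumo] -> 13 lines: plomz ekdz eqft nvn cumo iasg lout cabx nkvcn zto apyrh hvkfi rapbd
Hunk 4: at line 8 remove [nkvcn,zto,apyrh] add [twl,ncvf] -> 12 lines: plomz ekdz eqft nvn cumo iasg lout cabx twl ncvf hvkfi rapbd
Hunk 5: at line 6 remove [cabx,twl] add [trq] -> 11 lines: plomz ekdz eqft nvn cumo iasg lout trq ncvf hvkfi rapbd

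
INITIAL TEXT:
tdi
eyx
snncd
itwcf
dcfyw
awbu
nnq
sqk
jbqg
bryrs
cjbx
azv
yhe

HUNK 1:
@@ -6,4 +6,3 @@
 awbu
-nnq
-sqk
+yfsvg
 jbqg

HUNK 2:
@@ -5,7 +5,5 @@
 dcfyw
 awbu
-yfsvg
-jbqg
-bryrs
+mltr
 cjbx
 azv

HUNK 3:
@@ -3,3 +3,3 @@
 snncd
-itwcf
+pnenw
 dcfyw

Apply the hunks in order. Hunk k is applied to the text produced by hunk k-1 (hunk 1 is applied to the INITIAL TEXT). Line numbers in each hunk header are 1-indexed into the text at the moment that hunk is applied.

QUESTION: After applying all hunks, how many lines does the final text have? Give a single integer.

Answer: 10

Derivation:
Hunk 1: at line 6 remove [nnq,sqk] add [yfsvg] -> 12 lines: tdi eyx snncd itwcf dcfyw awbu yfsvg jbqg bryrs cjbx azv yhe
Hunk 2: at line 5 remove [yfsvg,jbqg,bryrs] add [mltr] -> 10 lines: tdi eyx snncd itwcf dcfyw awbu mltr cjbx azv yhe
Hunk 3: at line 3 remove [itwcf] add [pnenw] -> 10 lines: tdi eyx snncd pnenw dcfyw awbu mltr cjbx azv yhe
Final line count: 10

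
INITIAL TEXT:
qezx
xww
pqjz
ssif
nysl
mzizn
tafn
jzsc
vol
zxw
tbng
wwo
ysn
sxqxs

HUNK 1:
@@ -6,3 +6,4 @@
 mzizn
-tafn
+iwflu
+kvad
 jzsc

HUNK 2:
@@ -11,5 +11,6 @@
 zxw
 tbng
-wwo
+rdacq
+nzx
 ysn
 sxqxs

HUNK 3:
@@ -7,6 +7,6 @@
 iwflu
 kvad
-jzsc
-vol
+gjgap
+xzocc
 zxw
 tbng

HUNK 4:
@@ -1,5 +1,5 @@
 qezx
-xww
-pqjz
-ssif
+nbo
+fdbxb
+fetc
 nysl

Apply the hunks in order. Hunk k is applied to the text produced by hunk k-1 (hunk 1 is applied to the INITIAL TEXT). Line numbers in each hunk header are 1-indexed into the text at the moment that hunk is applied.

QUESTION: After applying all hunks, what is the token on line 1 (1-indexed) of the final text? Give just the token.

Hunk 1: at line 6 remove [tafn] add [iwflu,kvad] -> 15 lines: qezx xww pqjz ssif nysl mzizn iwflu kvad jzsc vol zxw tbng wwo ysn sxqxs
Hunk 2: at line 11 remove [wwo] add [rdacq,nzx] -> 16 lines: qezx xww pqjz ssif nysl mzizn iwflu kvad jzsc vol zxw tbng rdacq nzx ysn sxqxs
Hunk 3: at line 7 remove [jzsc,vol] add [gjgap,xzocc] -> 16 lines: qezx xww pqjz ssif nysl mzizn iwflu kvad gjgap xzocc zxw tbng rdacq nzx ysn sxqxs
Hunk 4: at line 1 remove [xww,pqjz,ssif] add [nbo,fdbxb,fetc] -> 16 lines: qezx nbo fdbxb fetc nysl mzizn iwflu kvad gjgap xzocc zxw tbng rdacq nzx ysn sxqxs
Final line 1: qezx

Answer: qezx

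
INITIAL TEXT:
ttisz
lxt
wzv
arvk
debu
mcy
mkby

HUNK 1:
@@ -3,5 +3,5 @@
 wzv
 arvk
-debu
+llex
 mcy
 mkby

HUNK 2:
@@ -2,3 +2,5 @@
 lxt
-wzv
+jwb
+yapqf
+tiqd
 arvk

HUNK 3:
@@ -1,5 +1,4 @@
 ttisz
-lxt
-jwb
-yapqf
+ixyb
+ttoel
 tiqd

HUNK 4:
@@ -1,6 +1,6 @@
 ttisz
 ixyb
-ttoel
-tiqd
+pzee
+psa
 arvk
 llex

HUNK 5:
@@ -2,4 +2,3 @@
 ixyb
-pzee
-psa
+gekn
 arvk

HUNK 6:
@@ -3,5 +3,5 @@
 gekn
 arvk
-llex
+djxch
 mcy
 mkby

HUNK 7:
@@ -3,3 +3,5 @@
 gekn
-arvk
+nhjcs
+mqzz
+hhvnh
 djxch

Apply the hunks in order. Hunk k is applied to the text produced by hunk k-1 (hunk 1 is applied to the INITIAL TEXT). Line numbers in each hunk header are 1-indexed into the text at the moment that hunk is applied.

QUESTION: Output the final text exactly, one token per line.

Answer: ttisz
ixyb
gekn
nhjcs
mqzz
hhvnh
djxch
mcy
mkby

Derivation:
Hunk 1: at line 3 remove [debu] add [llex] -> 7 lines: ttisz lxt wzv arvk llex mcy mkby
Hunk 2: at line 2 remove [wzv] add [jwb,yapqf,tiqd] -> 9 lines: ttisz lxt jwb yapqf tiqd arvk llex mcy mkby
Hunk 3: at line 1 remove [lxt,jwb,yapqf] add [ixyb,ttoel] -> 8 lines: ttisz ixyb ttoel tiqd arvk llex mcy mkby
Hunk 4: at line 1 remove [ttoel,tiqd] add [pzee,psa] -> 8 lines: ttisz ixyb pzee psa arvk llex mcy mkby
Hunk 5: at line 2 remove [pzee,psa] add [gekn] -> 7 lines: ttisz ixyb gekn arvk llex mcy mkby
Hunk 6: at line 3 remove [llex] add [djxch] -> 7 lines: ttisz ixyb gekn arvk djxch mcy mkby
Hunk 7: at line 3 remove [arvk] add [nhjcs,mqzz,hhvnh] -> 9 lines: ttisz ixyb gekn nhjcs mqzz hhvnh djxch mcy mkby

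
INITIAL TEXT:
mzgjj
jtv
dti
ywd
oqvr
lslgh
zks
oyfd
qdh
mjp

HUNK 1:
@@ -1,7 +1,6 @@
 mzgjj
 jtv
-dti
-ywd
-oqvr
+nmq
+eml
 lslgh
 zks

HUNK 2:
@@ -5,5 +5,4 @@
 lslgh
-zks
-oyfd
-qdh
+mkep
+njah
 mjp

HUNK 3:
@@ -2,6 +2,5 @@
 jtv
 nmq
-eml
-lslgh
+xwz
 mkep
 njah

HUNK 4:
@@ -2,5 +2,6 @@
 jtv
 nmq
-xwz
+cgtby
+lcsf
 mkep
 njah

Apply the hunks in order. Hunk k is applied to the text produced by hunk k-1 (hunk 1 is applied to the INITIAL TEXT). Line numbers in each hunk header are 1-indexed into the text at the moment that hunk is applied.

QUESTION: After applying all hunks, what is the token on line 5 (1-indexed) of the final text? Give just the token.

Answer: lcsf

Derivation:
Hunk 1: at line 1 remove [dti,ywd,oqvr] add [nmq,eml] -> 9 lines: mzgjj jtv nmq eml lslgh zks oyfd qdh mjp
Hunk 2: at line 5 remove [zks,oyfd,qdh] add [mkep,njah] -> 8 lines: mzgjj jtv nmq eml lslgh mkep njah mjp
Hunk 3: at line 2 remove [eml,lslgh] add [xwz] -> 7 lines: mzgjj jtv nmq xwz mkep njah mjp
Hunk 4: at line 2 remove [xwz] add [cgtby,lcsf] -> 8 lines: mzgjj jtv nmq cgtby lcsf mkep njah mjp
Final line 5: lcsf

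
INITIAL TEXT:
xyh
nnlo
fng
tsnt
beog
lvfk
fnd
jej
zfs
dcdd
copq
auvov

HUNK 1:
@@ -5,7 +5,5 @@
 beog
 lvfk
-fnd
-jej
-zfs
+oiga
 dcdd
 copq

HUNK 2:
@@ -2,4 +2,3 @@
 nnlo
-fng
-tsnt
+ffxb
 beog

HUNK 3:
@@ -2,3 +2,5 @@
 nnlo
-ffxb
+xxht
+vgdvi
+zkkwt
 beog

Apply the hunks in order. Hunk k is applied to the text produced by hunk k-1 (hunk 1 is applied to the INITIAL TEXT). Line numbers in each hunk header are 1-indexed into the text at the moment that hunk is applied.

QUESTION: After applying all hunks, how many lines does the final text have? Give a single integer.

Answer: 11

Derivation:
Hunk 1: at line 5 remove [fnd,jej,zfs] add [oiga] -> 10 lines: xyh nnlo fng tsnt beog lvfk oiga dcdd copq auvov
Hunk 2: at line 2 remove [fng,tsnt] add [ffxb] -> 9 lines: xyh nnlo ffxb beog lvfk oiga dcdd copq auvov
Hunk 3: at line 2 remove [ffxb] add [xxht,vgdvi,zkkwt] -> 11 lines: xyh nnlo xxht vgdvi zkkwt beog lvfk oiga dcdd copq auvov
Final line count: 11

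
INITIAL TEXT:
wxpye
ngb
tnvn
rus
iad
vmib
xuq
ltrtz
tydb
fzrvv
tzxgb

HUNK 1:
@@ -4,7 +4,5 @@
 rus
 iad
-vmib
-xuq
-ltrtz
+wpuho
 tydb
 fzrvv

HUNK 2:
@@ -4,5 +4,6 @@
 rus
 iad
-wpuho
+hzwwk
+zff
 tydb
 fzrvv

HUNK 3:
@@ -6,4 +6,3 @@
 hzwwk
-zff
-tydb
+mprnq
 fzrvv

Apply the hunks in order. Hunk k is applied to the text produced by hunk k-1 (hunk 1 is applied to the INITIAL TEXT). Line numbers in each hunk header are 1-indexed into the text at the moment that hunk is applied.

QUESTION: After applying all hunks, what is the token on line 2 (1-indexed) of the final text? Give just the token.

Answer: ngb

Derivation:
Hunk 1: at line 4 remove [vmib,xuq,ltrtz] add [wpuho] -> 9 lines: wxpye ngb tnvn rus iad wpuho tydb fzrvv tzxgb
Hunk 2: at line 4 remove [wpuho] add [hzwwk,zff] -> 10 lines: wxpye ngb tnvn rus iad hzwwk zff tydb fzrvv tzxgb
Hunk 3: at line 6 remove [zff,tydb] add [mprnq] -> 9 lines: wxpye ngb tnvn rus iad hzwwk mprnq fzrvv tzxgb
Final line 2: ngb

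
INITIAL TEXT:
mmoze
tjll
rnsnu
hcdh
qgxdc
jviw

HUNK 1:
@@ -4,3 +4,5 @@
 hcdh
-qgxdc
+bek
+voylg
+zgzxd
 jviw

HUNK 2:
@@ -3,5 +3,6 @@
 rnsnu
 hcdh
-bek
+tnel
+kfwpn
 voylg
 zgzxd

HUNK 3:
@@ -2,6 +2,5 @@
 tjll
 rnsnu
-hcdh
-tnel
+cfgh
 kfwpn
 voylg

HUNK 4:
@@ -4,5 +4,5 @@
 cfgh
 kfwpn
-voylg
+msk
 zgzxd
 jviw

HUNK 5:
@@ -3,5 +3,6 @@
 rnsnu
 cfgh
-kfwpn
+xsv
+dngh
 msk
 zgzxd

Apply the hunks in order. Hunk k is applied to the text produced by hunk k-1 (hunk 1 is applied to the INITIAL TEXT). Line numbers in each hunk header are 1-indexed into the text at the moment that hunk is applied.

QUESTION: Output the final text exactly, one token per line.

Answer: mmoze
tjll
rnsnu
cfgh
xsv
dngh
msk
zgzxd
jviw

Derivation:
Hunk 1: at line 4 remove [qgxdc] add [bek,voylg,zgzxd] -> 8 lines: mmoze tjll rnsnu hcdh bek voylg zgzxd jviw
Hunk 2: at line 3 remove [bek] add [tnel,kfwpn] -> 9 lines: mmoze tjll rnsnu hcdh tnel kfwpn voylg zgzxd jviw
Hunk 3: at line 2 remove [hcdh,tnel] add [cfgh] -> 8 lines: mmoze tjll rnsnu cfgh kfwpn voylg zgzxd jviw
Hunk 4: at line 4 remove [voylg] add [msk] -> 8 lines: mmoze tjll rnsnu cfgh kfwpn msk zgzxd jviw
Hunk 5: at line 3 remove [kfwpn] add [xsv,dngh] -> 9 lines: mmoze tjll rnsnu cfgh xsv dngh msk zgzxd jviw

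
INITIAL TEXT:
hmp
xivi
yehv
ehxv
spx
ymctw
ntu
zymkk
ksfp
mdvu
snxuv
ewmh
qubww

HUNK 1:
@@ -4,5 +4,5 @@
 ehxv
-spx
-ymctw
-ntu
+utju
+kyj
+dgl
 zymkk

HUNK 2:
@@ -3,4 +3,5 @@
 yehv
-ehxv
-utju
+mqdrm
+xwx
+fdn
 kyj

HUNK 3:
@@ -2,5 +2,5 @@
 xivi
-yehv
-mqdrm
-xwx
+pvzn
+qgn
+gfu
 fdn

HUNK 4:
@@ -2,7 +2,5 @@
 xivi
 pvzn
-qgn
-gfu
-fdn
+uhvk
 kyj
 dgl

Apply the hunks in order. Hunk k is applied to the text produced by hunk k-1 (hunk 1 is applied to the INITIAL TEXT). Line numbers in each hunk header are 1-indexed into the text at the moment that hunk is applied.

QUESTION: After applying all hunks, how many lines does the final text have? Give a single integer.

Answer: 12

Derivation:
Hunk 1: at line 4 remove [spx,ymctw,ntu] add [utju,kyj,dgl] -> 13 lines: hmp xivi yehv ehxv utju kyj dgl zymkk ksfp mdvu snxuv ewmh qubww
Hunk 2: at line 3 remove [ehxv,utju] add [mqdrm,xwx,fdn] -> 14 lines: hmp xivi yehv mqdrm xwx fdn kyj dgl zymkk ksfp mdvu snxuv ewmh qubww
Hunk 3: at line 2 remove [yehv,mqdrm,xwx] add [pvzn,qgn,gfu] -> 14 lines: hmp xivi pvzn qgn gfu fdn kyj dgl zymkk ksfp mdvu snxuv ewmh qubww
Hunk 4: at line 2 remove [qgn,gfu,fdn] add [uhvk] -> 12 lines: hmp xivi pvzn uhvk kyj dgl zymkk ksfp mdvu snxuv ewmh qubww
Final line count: 12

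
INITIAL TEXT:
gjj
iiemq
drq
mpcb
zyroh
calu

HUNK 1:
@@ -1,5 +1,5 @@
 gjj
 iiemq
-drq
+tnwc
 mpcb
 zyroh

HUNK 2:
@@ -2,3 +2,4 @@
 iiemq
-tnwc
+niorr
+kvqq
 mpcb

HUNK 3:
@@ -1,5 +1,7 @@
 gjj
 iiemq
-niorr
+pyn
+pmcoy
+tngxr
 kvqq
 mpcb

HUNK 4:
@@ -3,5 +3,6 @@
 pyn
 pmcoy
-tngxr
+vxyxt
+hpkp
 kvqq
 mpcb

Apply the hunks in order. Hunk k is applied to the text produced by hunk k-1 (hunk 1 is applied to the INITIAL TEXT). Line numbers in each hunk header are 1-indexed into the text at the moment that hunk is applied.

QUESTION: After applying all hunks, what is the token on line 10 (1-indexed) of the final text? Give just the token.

Hunk 1: at line 1 remove [drq] add [tnwc] -> 6 lines: gjj iiemq tnwc mpcb zyroh calu
Hunk 2: at line 2 remove [tnwc] add [niorr,kvqq] -> 7 lines: gjj iiemq niorr kvqq mpcb zyroh calu
Hunk 3: at line 1 remove [niorr] add [pyn,pmcoy,tngxr] -> 9 lines: gjj iiemq pyn pmcoy tngxr kvqq mpcb zyroh calu
Hunk 4: at line 3 remove [tngxr] add [vxyxt,hpkp] -> 10 lines: gjj iiemq pyn pmcoy vxyxt hpkp kvqq mpcb zyroh calu
Final line 10: calu

Answer: calu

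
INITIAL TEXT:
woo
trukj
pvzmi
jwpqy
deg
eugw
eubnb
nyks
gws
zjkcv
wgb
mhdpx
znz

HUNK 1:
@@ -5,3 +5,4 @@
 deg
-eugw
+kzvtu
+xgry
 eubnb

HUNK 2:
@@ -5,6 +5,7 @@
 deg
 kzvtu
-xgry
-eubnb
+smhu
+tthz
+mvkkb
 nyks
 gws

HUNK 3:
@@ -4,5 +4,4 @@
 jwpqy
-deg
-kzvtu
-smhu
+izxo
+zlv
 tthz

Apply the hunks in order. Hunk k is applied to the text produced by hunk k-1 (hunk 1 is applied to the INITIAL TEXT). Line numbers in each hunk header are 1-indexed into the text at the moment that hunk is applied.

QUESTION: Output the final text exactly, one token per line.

Hunk 1: at line 5 remove [eugw] add [kzvtu,xgry] -> 14 lines: woo trukj pvzmi jwpqy deg kzvtu xgry eubnb nyks gws zjkcv wgb mhdpx znz
Hunk 2: at line 5 remove [xgry,eubnb] add [smhu,tthz,mvkkb] -> 15 lines: woo trukj pvzmi jwpqy deg kzvtu smhu tthz mvkkb nyks gws zjkcv wgb mhdpx znz
Hunk 3: at line 4 remove [deg,kzvtu,smhu] add [izxo,zlv] -> 14 lines: woo trukj pvzmi jwpqy izxo zlv tthz mvkkb nyks gws zjkcv wgb mhdpx znz

Answer: woo
trukj
pvzmi
jwpqy
izxo
zlv
tthz
mvkkb
nyks
gws
zjkcv
wgb
mhdpx
znz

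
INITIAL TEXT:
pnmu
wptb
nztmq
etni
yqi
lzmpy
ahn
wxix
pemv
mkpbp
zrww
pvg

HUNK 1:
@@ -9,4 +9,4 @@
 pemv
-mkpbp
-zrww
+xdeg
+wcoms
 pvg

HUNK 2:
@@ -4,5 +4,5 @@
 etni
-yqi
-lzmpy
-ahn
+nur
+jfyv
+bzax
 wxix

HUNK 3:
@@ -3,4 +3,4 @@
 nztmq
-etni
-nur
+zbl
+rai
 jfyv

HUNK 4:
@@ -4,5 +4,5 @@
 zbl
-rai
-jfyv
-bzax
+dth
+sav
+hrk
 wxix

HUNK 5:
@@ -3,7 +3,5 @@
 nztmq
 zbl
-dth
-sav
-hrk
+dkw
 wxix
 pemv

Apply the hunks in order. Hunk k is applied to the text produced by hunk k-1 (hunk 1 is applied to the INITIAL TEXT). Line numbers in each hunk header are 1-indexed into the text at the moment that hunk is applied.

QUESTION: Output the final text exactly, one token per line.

Answer: pnmu
wptb
nztmq
zbl
dkw
wxix
pemv
xdeg
wcoms
pvg

Derivation:
Hunk 1: at line 9 remove [mkpbp,zrww] add [xdeg,wcoms] -> 12 lines: pnmu wptb nztmq etni yqi lzmpy ahn wxix pemv xdeg wcoms pvg
Hunk 2: at line 4 remove [yqi,lzmpy,ahn] add [nur,jfyv,bzax] -> 12 lines: pnmu wptb nztmq etni nur jfyv bzax wxix pemv xdeg wcoms pvg
Hunk 3: at line 3 remove [etni,nur] add [zbl,rai] -> 12 lines: pnmu wptb nztmq zbl rai jfyv bzax wxix pemv xdeg wcoms pvg
Hunk 4: at line 4 remove [rai,jfyv,bzax] add [dth,sav,hrk] -> 12 lines: pnmu wptb nztmq zbl dth sav hrk wxix pemv xdeg wcoms pvg
Hunk 5: at line 3 remove [dth,sav,hrk] add [dkw] -> 10 lines: pnmu wptb nztmq zbl dkw wxix pemv xdeg wcoms pvg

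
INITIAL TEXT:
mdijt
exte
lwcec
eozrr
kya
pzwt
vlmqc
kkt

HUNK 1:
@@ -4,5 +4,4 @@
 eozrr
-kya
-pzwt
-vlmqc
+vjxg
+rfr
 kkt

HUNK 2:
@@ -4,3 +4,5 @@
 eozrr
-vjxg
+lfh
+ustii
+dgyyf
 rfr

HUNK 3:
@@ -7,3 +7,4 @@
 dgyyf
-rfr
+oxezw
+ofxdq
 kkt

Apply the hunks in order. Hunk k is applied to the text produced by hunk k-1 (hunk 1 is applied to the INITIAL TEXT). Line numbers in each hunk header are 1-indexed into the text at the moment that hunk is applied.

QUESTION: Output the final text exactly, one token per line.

Answer: mdijt
exte
lwcec
eozrr
lfh
ustii
dgyyf
oxezw
ofxdq
kkt

Derivation:
Hunk 1: at line 4 remove [kya,pzwt,vlmqc] add [vjxg,rfr] -> 7 lines: mdijt exte lwcec eozrr vjxg rfr kkt
Hunk 2: at line 4 remove [vjxg] add [lfh,ustii,dgyyf] -> 9 lines: mdijt exte lwcec eozrr lfh ustii dgyyf rfr kkt
Hunk 3: at line 7 remove [rfr] add [oxezw,ofxdq] -> 10 lines: mdijt exte lwcec eozrr lfh ustii dgyyf oxezw ofxdq kkt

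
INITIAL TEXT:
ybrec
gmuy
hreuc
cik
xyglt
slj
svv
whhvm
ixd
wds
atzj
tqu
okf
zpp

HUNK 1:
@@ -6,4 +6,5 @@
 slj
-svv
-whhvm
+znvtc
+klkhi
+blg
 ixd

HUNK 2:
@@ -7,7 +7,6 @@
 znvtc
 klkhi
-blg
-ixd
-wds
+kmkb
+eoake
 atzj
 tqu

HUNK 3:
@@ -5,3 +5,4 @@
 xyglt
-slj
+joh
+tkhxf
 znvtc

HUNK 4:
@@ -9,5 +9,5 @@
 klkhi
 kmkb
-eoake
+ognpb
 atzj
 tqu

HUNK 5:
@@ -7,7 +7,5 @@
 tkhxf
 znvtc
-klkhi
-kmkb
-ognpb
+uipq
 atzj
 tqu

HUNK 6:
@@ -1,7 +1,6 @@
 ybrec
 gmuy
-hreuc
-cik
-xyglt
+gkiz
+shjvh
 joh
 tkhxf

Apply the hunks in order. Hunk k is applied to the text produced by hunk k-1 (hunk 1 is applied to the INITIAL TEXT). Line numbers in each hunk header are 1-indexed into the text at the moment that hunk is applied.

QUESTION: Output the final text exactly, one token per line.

Hunk 1: at line 6 remove [svv,whhvm] add [znvtc,klkhi,blg] -> 15 lines: ybrec gmuy hreuc cik xyglt slj znvtc klkhi blg ixd wds atzj tqu okf zpp
Hunk 2: at line 7 remove [blg,ixd,wds] add [kmkb,eoake] -> 14 lines: ybrec gmuy hreuc cik xyglt slj znvtc klkhi kmkb eoake atzj tqu okf zpp
Hunk 3: at line 5 remove [slj] add [joh,tkhxf] -> 15 lines: ybrec gmuy hreuc cik xyglt joh tkhxf znvtc klkhi kmkb eoake atzj tqu okf zpp
Hunk 4: at line 9 remove [eoake] add [ognpb] -> 15 lines: ybrec gmuy hreuc cik xyglt joh tkhxf znvtc klkhi kmkb ognpb atzj tqu okf zpp
Hunk 5: at line 7 remove [klkhi,kmkb,ognpb] add [uipq] -> 13 lines: ybrec gmuy hreuc cik xyglt joh tkhxf znvtc uipq atzj tqu okf zpp
Hunk 6: at line 1 remove [hreuc,cik,xyglt] add [gkiz,shjvh] -> 12 lines: ybrec gmuy gkiz shjvh joh tkhxf znvtc uipq atzj tqu okf zpp

Answer: ybrec
gmuy
gkiz
shjvh
joh
tkhxf
znvtc
uipq
atzj
tqu
okf
zpp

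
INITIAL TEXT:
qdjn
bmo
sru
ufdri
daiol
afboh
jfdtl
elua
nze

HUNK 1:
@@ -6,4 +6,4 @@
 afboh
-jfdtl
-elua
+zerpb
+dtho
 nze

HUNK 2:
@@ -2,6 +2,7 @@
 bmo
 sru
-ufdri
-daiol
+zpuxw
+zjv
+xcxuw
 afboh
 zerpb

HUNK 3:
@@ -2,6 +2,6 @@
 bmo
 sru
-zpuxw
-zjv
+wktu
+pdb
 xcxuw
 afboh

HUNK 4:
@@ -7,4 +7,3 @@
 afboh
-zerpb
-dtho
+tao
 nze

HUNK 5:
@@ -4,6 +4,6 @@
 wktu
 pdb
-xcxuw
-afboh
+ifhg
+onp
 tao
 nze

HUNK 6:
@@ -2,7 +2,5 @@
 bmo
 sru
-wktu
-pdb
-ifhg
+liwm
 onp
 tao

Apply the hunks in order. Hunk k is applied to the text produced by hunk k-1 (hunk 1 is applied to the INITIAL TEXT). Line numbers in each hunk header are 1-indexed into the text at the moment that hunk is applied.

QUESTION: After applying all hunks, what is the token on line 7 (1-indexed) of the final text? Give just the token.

Answer: nze

Derivation:
Hunk 1: at line 6 remove [jfdtl,elua] add [zerpb,dtho] -> 9 lines: qdjn bmo sru ufdri daiol afboh zerpb dtho nze
Hunk 2: at line 2 remove [ufdri,daiol] add [zpuxw,zjv,xcxuw] -> 10 lines: qdjn bmo sru zpuxw zjv xcxuw afboh zerpb dtho nze
Hunk 3: at line 2 remove [zpuxw,zjv] add [wktu,pdb] -> 10 lines: qdjn bmo sru wktu pdb xcxuw afboh zerpb dtho nze
Hunk 4: at line 7 remove [zerpb,dtho] add [tao] -> 9 lines: qdjn bmo sru wktu pdb xcxuw afboh tao nze
Hunk 5: at line 4 remove [xcxuw,afboh] add [ifhg,onp] -> 9 lines: qdjn bmo sru wktu pdb ifhg onp tao nze
Hunk 6: at line 2 remove [wktu,pdb,ifhg] add [liwm] -> 7 lines: qdjn bmo sru liwm onp tao nze
Final line 7: nze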